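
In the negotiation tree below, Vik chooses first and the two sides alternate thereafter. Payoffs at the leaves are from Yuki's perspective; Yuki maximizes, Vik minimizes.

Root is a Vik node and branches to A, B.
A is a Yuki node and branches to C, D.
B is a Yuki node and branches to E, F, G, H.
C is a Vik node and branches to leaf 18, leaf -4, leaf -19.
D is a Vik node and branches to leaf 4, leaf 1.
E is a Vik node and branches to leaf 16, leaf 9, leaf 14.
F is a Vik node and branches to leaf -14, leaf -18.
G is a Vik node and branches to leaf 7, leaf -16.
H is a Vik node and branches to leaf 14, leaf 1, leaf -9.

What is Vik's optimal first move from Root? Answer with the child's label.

C (Vik): min(18, -4, -19) = -19
D (Vik): min(4, 1) = 1
A (Yuki): max(-19, 1) = 1
E (Vik): min(16, 9, 14) = 9
F (Vik): min(-14, -18) = -18
G (Vik): min(7, -16) = -16
H (Vik): min(14, 1, -9) = -9
B (Yuki): max(9, -18, -16, -9) = 9
Root (Vik): min(1, 9) = 1
Vik at Root wants the lowest of {A=1, B=9}, so chooses A.

A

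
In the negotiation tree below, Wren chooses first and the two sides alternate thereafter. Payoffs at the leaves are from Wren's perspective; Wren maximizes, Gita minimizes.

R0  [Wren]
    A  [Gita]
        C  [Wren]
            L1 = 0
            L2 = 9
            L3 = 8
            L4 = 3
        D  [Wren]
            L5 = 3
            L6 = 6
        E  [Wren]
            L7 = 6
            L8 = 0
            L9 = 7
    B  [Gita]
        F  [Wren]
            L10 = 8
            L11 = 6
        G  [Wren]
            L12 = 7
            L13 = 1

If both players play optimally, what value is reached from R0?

C (Wren): max(0, 9, 8, 3) = 9
D (Wren): max(3, 6) = 6
E (Wren): max(6, 0, 7) = 7
A (Gita): min(9, 6, 7) = 6
F (Wren): max(8, 6) = 8
G (Wren): max(7, 1) = 7
B (Gita): min(8, 7) = 7
R0 (Wren): max(6, 7) = 7

7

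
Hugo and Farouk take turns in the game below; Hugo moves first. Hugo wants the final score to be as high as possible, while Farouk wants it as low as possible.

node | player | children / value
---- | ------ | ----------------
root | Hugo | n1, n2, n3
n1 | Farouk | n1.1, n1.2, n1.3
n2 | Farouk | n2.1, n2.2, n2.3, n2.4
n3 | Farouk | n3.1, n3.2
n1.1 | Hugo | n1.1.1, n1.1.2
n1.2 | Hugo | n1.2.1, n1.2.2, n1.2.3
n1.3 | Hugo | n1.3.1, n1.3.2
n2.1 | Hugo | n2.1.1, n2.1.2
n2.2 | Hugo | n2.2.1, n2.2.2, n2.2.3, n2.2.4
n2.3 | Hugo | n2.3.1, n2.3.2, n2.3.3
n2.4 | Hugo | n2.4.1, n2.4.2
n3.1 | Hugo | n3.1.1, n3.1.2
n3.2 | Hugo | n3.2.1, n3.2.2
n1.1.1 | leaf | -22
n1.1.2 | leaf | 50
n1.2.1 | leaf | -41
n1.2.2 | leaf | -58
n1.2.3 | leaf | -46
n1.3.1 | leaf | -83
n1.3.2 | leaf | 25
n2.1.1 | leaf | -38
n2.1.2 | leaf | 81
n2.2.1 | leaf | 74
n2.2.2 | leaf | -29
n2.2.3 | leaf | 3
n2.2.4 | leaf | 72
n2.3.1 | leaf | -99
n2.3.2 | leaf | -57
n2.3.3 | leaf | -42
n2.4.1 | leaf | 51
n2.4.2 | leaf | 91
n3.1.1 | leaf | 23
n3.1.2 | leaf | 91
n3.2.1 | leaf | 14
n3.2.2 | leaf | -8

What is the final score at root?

14

n1.1 (Hugo): max(-22, 50) = 50
n1.2 (Hugo): max(-41, -58, -46) = -41
n1.3 (Hugo): max(-83, 25) = 25
n1 (Farouk): min(50, -41, 25) = -41
n2.1 (Hugo): max(-38, 81) = 81
n2.2 (Hugo): max(74, -29, 3, 72) = 74
n2.3 (Hugo): max(-99, -57, -42) = -42
n2.4 (Hugo): max(51, 91) = 91
n2 (Farouk): min(81, 74, -42, 91) = -42
n3.1 (Hugo): max(23, 91) = 91
n3.2 (Hugo): max(14, -8) = 14
n3 (Farouk): min(91, 14) = 14
root (Hugo): max(-41, -42, 14) = 14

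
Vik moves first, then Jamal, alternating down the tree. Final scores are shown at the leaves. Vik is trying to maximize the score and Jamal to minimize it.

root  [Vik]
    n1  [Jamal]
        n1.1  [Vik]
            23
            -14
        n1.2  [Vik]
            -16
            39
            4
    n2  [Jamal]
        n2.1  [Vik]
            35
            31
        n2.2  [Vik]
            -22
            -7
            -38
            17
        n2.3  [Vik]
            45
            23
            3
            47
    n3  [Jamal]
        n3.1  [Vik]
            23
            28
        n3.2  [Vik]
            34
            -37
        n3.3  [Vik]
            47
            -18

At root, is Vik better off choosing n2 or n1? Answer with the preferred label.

n2.1 (Vik): max(35, 31) = 35
n2.2 (Vik): max(-22, -7, -38, 17) = 17
n2.3 (Vik): max(45, 23, 3, 47) = 47
n2 (Jamal): min(35, 17, 47) = 17
n1.1 (Vik): max(23, -14) = 23
n1.2 (Vik): max(-16, 39, 4) = 39
n1 (Jamal): min(23, 39) = 23
Vik prefers the higher value; n2=17, n1=23. n1 is better since 23 > 17.

n1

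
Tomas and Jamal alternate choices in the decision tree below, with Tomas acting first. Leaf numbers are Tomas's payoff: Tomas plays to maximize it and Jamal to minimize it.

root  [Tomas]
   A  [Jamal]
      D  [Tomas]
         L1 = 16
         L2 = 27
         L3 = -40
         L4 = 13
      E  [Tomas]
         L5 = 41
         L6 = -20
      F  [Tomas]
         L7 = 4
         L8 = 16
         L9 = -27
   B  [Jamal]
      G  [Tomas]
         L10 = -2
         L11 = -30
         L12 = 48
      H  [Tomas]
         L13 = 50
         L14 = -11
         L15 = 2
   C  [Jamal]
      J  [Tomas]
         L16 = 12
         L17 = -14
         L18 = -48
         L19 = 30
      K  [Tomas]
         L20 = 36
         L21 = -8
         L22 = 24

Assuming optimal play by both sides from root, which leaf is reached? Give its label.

D (Tomas): max(16, 27, -40, 13) = 27
E (Tomas): max(41, -20) = 41
F (Tomas): max(4, 16, -27) = 16
A (Jamal): min(27, 41, 16) = 16
G (Tomas): max(-2, -30, 48) = 48
H (Tomas): max(50, -11, 2) = 50
B (Jamal): min(48, 50) = 48
J (Tomas): max(12, -14, -48, 30) = 30
K (Tomas): max(36, -8, 24) = 36
C (Jamal): min(30, 36) = 30
root (Tomas): max(16, 48, 30) = 48
At root, Tomas picks B (highest: 48).
At B, Jamal picks G (lowest: 48).
At G, Tomas picks L12 (highest: 48).
Terminal value 48.

L12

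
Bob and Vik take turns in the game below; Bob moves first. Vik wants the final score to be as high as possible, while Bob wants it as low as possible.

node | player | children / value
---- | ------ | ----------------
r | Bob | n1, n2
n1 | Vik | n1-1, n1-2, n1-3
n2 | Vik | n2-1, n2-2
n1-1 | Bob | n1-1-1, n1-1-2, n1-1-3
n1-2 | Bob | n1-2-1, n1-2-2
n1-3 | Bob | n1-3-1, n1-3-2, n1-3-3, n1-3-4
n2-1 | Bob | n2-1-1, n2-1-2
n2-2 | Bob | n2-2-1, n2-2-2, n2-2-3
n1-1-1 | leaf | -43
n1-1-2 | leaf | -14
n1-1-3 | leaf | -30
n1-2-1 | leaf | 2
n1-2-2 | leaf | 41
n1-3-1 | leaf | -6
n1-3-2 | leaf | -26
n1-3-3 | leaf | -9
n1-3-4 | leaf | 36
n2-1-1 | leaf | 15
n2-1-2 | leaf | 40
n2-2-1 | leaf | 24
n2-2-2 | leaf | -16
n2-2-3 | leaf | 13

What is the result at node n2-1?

n2-1 (Bob): min(15, 40) = 15

15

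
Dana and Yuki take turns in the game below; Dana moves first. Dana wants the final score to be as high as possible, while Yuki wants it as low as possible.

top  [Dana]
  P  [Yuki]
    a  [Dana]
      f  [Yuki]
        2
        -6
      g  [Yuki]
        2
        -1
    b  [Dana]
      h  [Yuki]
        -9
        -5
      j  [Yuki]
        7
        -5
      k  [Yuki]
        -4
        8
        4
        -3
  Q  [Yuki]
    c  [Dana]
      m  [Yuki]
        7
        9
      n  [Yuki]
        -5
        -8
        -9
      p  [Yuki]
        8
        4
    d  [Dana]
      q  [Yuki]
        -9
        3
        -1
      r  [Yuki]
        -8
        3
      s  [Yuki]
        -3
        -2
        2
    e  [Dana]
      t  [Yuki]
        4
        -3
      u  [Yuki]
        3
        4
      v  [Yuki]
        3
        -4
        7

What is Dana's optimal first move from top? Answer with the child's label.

Q

f (Yuki): min(2, -6) = -6
g (Yuki): min(2, -1) = -1
a (Dana): max(-6, -1) = -1
h (Yuki): min(-9, -5) = -9
j (Yuki): min(7, -5) = -5
k (Yuki): min(-4, 8, 4, -3) = -4
b (Dana): max(-9, -5, -4) = -4
P (Yuki): min(-1, -4) = -4
m (Yuki): min(7, 9) = 7
n (Yuki): min(-5, -8, -9) = -9
p (Yuki): min(8, 4) = 4
c (Dana): max(7, -9, 4) = 7
q (Yuki): min(-9, 3, -1) = -9
r (Yuki): min(-8, 3) = -8
s (Yuki): min(-3, -2, 2) = -3
d (Dana): max(-9, -8, -3) = -3
t (Yuki): min(4, -3) = -3
u (Yuki): min(3, 4) = 3
v (Yuki): min(3, -4, 7) = -4
e (Dana): max(-3, 3, -4) = 3
Q (Yuki): min(7, -3, 3) = -3
top (Dana): max(-4, -3) = -3
Dana at top wants the highest of {P=-4, Q=-3}, so chooses Q.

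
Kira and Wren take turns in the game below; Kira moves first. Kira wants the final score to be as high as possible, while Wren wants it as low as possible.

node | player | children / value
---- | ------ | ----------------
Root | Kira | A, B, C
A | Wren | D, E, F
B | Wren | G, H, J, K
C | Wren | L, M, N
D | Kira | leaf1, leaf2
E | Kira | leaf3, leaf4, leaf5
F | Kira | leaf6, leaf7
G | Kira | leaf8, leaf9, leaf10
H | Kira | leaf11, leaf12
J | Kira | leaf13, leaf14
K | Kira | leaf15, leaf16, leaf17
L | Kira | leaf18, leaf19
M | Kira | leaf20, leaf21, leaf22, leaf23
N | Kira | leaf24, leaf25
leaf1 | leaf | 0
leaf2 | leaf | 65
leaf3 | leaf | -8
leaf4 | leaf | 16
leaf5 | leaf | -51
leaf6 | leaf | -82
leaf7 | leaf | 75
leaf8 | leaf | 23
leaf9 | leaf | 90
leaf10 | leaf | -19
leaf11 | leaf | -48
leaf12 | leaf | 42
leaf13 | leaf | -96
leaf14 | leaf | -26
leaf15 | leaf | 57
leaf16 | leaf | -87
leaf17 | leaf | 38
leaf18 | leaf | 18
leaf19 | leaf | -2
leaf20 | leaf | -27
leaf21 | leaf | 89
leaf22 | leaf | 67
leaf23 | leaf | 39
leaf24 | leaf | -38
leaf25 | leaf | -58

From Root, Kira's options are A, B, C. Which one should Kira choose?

D (Kira): max(0, 65) = 65
E (Kira): max(-8, 16, -51) = 16
F (Kira): max(-82, 75) = 75
A (Wren): min(65, 16, 75) = 16
G (Kira): max(23, 90, -19) = 90
H (Kira): max(-48, 42) = 42
J (Kira): max(-96, -26) = -26
K (Kira): max(57, -87, 38) = 57
B (Wren): min(90, 42, -26, 57) = -26
L (Kira): max(18, -2) = 18
M (Kira): max(-27, 89, 67, 39) = 89
N (Kira): max(-38, -58) = -38
C (Wren): min(18, 89, -38) = -38
Root (Kira): max(16, -26, -38) = 16
Kira at Root wants the highest of {A=16, B=-26, C=-38}, so chooses A.

A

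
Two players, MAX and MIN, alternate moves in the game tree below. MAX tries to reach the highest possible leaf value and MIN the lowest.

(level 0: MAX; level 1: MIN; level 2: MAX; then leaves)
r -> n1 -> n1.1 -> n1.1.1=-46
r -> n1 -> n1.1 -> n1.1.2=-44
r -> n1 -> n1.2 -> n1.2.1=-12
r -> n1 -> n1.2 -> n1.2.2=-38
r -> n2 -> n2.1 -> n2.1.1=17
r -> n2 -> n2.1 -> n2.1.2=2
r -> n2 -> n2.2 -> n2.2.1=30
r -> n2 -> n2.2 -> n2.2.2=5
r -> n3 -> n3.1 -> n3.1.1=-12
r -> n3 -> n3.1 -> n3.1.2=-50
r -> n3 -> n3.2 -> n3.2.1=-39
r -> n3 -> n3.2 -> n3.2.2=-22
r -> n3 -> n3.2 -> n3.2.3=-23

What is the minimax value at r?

n1.1 (MAX): max(-46, -44) = -44
n1.2 (MAX): max(-12, -38) = -12
n1 (MIN): min(-44, -12) = -44
n2.1 (MAX): max(17, 2) = 17
n2.2 (MAX): max(30, 5) = 30
n2 (MIN): min(17, 30) = 17
n3.1 (MAX): max(-12, -50) = -12
n3.2 (MAX): max(-39, -22, -23) = -22
n3 (MIN): min(-12, -22) = -22
r (MAX): max(-44, 17, -22) = 17

17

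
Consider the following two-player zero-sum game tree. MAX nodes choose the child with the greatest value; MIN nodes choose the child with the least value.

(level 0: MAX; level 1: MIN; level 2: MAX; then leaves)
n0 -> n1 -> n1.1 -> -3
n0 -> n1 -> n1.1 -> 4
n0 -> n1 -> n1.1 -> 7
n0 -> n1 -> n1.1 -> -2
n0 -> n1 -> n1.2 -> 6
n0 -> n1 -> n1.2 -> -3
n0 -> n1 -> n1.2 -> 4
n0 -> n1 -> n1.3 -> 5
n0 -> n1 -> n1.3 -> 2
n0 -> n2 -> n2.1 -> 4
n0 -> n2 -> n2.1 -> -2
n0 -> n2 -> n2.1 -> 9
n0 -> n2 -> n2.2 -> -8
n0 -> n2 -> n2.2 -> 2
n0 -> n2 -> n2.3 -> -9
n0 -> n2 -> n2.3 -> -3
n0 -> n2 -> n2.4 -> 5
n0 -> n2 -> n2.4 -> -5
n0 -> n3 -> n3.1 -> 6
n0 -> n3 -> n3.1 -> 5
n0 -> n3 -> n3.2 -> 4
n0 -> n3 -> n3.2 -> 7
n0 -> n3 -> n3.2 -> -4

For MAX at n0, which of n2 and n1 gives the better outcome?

n2.1 (MAX): max(4, -2, 9) = 9
n2.2 (MAX): max(-8, 2) = 2
n2.3 (MAX): max(-9, -3) = -3
n2.4 (MAX): max(5, -5) = 5
n2 (MIN): min(9, 2, -3, 5) = -3
n1.1 (MAX): max(-3, 4, 7, -2) = 7
n1.2 (MAX): max(6, -3, 4) = 6
n1.3 (MAX): max(5, 2) = 5
n1 (MIN): min(7, 6, 5) = 5
MAX prefers the higher value; n2=-3, n1=5. n1 is better since 5 > -3.

n1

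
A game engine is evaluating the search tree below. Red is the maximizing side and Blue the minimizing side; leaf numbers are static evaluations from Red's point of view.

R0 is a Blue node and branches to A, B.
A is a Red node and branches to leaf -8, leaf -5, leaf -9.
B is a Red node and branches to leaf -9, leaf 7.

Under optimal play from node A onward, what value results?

-5

A (Red): max(-8, -5, -9) = -5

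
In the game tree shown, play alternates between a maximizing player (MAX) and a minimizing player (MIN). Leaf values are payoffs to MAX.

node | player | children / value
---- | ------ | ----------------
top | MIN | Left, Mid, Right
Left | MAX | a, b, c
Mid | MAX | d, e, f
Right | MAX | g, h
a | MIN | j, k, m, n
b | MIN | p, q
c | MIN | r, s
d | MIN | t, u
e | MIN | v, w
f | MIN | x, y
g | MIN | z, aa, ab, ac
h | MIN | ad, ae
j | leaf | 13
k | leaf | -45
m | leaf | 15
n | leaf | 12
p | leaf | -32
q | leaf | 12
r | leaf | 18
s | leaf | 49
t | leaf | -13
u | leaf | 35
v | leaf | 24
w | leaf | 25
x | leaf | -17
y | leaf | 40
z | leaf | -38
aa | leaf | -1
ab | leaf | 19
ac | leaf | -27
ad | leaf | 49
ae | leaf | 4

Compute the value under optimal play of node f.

f (MIN): min(-17, 40) = -17

-17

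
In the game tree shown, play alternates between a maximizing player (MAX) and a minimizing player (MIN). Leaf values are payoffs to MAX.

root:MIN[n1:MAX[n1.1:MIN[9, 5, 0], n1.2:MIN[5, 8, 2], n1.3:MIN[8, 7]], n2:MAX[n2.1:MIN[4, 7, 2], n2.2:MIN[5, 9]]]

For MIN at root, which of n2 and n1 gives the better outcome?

n2

n2.1 (MIN): min(4, 7, 2) = 2
n2.2 (MIN): min(5, 9) = 5
n2 (MAX): max(2, 5) = 5
n1.1 (MIN): min(9, 5, 0) = 0
n1.2 (MIN): min(5, 8, 2) = 2
n1.3 (MIN): min(8, 7) = 7
n1 (MAX): max(0, 2, 7) = 7
MIN prefers the lower value; n2=5, n1=7. n2 is better since 5 < 7.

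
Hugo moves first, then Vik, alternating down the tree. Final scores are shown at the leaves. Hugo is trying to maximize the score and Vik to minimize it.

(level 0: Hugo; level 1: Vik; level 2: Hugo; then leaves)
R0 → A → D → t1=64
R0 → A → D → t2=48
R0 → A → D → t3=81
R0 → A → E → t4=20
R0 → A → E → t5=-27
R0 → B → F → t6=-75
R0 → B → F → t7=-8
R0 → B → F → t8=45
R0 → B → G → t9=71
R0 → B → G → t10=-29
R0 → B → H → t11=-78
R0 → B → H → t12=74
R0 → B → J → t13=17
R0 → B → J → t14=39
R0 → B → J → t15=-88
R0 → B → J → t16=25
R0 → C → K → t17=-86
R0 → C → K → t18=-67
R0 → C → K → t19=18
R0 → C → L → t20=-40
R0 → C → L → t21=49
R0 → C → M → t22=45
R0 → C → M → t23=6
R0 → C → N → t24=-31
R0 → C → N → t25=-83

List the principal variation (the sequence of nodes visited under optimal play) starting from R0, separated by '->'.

R0 -> B -> J -> t14

D (Hugo): max(64, 48, 81) = 81
E (Hugo): max(20, -27) = 20
A (Vik): min(81, 20) = 20
F (Hugo): max(-75, -8, 45) = 45
G (Hugo): max(71, -29) = 71
H (Hugo): max(-78, 74) = 74
J (Hugo): max(17, 39, -88, 25) = 39
B (Vik): min(45, 71, 74, 39) = 39
K (Hugo): max(-86, -67, 18) = 18
L (Hugo): max(-40, 49) = 49
M (Hugo): max(45, 6) = 45
N (Hugo): max(-31, -83) = -31
C (Vik): min(18, 49, 45, -31) = -31
R0 (Hugo): max(20, 39, -31) = 39
At R0, Hugo picks B (highest: 39).
At B, Vik picks J (lowest: 39).
At J, Hugo picks t14 (highest: 39).
Terminal value 39.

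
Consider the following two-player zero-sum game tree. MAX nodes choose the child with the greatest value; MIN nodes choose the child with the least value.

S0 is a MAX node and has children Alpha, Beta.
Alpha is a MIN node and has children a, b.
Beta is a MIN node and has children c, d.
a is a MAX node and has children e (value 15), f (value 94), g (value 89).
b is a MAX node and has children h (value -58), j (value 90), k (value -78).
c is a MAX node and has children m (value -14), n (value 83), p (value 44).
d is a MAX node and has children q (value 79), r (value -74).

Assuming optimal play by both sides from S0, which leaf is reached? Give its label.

a (MAX): max(15, 94, 89) = 94
b (MAX): max(-58, 90, -78) = 90
Alpha (MIN): min(94, 90) = 90
c (MAX): max(-14, 83, 44) = 83
d (MAX): max(79, -74) = 79
Beta (MIN): min(83, 79) = 79
S0 (MAX): max(90, 79) = 90
At S0, MAX picks Alpha (highest: 90).
At Alpha, MIN picks b (lowest: 90).
At b, MAX picks j (highest: 90).
Terminal value 90.

j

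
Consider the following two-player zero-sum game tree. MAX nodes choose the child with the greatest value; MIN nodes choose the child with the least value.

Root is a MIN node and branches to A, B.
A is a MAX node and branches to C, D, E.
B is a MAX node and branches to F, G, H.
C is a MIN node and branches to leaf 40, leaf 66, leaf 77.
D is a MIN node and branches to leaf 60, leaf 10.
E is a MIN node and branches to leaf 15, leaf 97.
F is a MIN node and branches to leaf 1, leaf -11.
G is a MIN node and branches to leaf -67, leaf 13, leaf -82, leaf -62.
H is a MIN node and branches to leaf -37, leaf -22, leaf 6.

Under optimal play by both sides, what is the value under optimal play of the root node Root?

-11

C (MIN): min(40, 66, 77) = 40
D (MIN): min(60, 10) = 10
E (MIN): min(15, 97) = 15
A (MAX): max(40, 10, 15) = 40
F (MIN): min(1, -11) = -11
G (MIN): min(-67, 13, -82, -62) = -82
H (MIN): min(-37, -22, 6) = -37
B (MAX): max(-11, -82, -37) = -11
Root (MIN): min(40, -11) = -11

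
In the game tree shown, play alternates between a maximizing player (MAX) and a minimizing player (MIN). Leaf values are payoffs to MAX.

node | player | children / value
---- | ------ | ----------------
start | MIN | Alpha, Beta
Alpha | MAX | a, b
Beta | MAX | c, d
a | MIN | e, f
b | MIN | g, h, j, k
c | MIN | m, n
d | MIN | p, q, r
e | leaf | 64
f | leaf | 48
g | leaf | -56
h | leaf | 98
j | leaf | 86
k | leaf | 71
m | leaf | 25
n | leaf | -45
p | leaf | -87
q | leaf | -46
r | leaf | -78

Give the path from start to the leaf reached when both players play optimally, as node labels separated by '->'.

start -> Beta -> c -> n

a (MIN): min(64, 48) = 48
b (MIN): min(-56, 98, 86, 71) = -56
Alpha (MAX): max(48, -56) = 48
c (MIN): min(25, -45) = -45
d (MIN): min(-87, -46, -78) = -87
Beta (MAX): max(-45, -87) = -45
start (MIN): min(48, -45) = -45
At start, MIN picks Beta (lowest: -45).
At Beta, MAX picks c (highest: -45).
At c, MIN picks n (lowest: -45).
Terminal value -45.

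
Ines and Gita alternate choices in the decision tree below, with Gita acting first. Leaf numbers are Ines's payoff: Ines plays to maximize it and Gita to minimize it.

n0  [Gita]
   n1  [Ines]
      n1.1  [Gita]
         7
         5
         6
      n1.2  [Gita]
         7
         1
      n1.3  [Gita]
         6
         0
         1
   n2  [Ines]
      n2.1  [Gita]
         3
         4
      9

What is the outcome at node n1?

n1.1 (Gita): min(7, 5, 6) = 5
n1.2 (Gita): min(7, 1) = 1
n1.3 (Gita): min(6, 0, 1) = 0
n1 (Ines): max(5, 1, 0) = 5

5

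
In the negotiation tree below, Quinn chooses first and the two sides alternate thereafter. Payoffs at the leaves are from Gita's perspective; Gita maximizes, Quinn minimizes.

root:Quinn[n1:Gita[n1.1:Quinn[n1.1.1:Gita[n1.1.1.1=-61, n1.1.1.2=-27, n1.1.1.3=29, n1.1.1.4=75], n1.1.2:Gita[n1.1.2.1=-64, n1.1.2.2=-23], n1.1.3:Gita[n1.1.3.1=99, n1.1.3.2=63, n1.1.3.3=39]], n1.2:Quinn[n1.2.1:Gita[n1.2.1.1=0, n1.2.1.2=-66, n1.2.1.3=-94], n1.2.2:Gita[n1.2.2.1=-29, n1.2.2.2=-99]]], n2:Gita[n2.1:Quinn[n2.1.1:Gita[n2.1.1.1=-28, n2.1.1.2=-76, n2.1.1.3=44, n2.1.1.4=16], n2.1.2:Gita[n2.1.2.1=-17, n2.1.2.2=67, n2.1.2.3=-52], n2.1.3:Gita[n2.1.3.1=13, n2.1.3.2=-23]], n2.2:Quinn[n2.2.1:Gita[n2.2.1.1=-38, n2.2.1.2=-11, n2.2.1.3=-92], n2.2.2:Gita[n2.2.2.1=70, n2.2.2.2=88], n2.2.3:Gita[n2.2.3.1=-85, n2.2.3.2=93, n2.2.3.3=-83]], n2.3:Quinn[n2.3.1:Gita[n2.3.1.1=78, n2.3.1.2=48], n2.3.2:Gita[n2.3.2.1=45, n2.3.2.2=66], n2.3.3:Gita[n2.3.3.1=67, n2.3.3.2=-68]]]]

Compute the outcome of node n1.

n1.1.1 (Gita): max(-61, -27, 29, 75) = 75
n1.1.2 (Gita): max(-64, -23) = -23
n1.1.3 (Gita): max(99, 63, 39) = 99
n1.1 (Quinn): min(75, -23, 99) = -23
n1.2.1 (Gita): max(0, -66, -94) = 0
n1.2.2 (Gita): max(-29, -99) = -29
n1.2 (Quinn): min(0, -29) = -29
n1 (Gita): max(-23, -29) = -23

-23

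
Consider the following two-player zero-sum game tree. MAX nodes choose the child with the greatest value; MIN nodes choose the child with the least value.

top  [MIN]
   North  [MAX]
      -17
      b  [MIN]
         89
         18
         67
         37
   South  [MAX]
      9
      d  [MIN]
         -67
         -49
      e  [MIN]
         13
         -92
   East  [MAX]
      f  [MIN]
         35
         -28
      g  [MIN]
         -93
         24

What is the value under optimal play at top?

-28

b (MIN): min(89, 18, 67, 37) = 18
North (MAX): max(-17, 18) = 18
d (MIN): min(-67, -49) = -67
e (MIN): min(13, -92) = -92
South (MAX): max(9, -67, -92) = 9
f (MIN): min(35, -28) = -28
g (MIN): min(-93, 24) = -93
East (MAX): max(-28, -93) = -28
top (MIN): min(18, 9, -28) = -28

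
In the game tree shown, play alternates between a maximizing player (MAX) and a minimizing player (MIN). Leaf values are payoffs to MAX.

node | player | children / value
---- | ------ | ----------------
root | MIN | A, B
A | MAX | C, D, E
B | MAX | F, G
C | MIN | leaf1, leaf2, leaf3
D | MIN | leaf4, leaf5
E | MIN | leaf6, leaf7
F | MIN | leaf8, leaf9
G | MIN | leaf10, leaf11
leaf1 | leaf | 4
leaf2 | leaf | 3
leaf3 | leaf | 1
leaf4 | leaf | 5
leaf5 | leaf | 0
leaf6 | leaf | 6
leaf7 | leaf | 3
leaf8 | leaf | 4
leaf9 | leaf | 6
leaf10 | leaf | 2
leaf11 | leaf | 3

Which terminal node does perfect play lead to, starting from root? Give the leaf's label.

C (MIN): min(4, 3, 1) = 1
D (MIN): min(5, 0) = 0
E (MIN): min(6, 3) = 3
A (MAX): max(1, 0, 3) = 3
F (MIN): min(4, 6) = 4
G (MIN): min(2, 3) = 2
B (MAX): max(4, 2) = 4
root (MIN): min(3, 4) = 3
At root, MIN picks A (lowest: 3).
At A, MAX picks E (highest: 3).
At E, MIN picks leaf7 (lowest: 3).
Terminal value 3.

leaf7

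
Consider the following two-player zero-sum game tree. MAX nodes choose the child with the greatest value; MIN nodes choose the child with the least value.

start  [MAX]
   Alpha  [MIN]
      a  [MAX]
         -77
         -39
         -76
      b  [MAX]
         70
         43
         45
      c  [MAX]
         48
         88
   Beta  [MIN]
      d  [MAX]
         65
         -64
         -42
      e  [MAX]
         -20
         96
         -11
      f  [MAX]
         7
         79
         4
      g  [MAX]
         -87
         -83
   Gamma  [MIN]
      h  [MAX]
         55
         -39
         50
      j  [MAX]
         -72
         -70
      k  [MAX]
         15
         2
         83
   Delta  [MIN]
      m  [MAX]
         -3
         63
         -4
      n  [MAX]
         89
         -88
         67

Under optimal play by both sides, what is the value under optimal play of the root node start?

a (MAX): max(-77, -39, -76) = -39
b (MAX): max(70, 43, 45) = 70
c (MAX): max(48, 88) = 88
Alpha (MIN): min(-39, 70, 88) = -39
d (MAX): max(65, -64, -42) = 65
e (MAX): max(-20, 96, -11) = 96
f (MAX): max(7, 79, 4) = 79
g (MAX): max(-87, -83) = -83
Beta (MIN): min(65, 96, 79, -83) = -83
h (MAX): max(55, -39, 50) = 55
j (MAX): max(-72, -70) = -70
k (MAX): max(15, 2, 83) = 83
Gamma (MIN): min(55, -70, 83) = -70
m (MAX): max(-3, 63, -4) = 63
n (MAX): max(89, -88, 67) = 89
Delta (MIN): min(63, 89) = 63
start (MAX): max(-39, -83, -70, 63) = 63

63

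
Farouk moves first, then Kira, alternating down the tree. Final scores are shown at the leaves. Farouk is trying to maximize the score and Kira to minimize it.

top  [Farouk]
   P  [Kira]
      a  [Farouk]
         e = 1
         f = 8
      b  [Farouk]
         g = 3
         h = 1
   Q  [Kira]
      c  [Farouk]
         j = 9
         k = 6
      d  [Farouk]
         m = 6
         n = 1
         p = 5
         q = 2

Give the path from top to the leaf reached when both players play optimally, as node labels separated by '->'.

a (Farouk): max(1, 8) = 8
b (Farouk): max(3, 1) = 3
P (Kira): min(8, 3) = 3
c (Farouk): max(9, 6) = 9
d (Farouk): max(6, 1, 5, 2) = 6
Q (Kira): min(9, 6) = 6
top (Farouk): max(3, 6) = 6
At top, Farouk picks Q (highest: 6).
At Q, Kira picks d (lowest: 6).
At d, Farouk picks m (highest: 6).
Terminal value 6.

top -> Q -> d -> m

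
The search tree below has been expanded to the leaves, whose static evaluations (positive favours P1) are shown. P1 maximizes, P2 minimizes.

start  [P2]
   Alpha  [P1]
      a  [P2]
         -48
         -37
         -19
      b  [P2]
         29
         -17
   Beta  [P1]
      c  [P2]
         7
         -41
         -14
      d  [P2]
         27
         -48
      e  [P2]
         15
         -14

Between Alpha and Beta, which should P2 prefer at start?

a (P2): min(-48, -37, -19) = -48
b (P2): min(29, -17) = -17
Alpha (P1): max(-48, -17) = -17
c (P2): min(7, -41, -14) = -41
d (P2): min(27, -48) = -48
e (P2): min(15, -14) = -14
Beta (P1): max(-41, -48, -14) = -14
P2 prefers the lower value; Alpha=-17, Beta=-14. Alpha is better since -17 < -14.

Alpha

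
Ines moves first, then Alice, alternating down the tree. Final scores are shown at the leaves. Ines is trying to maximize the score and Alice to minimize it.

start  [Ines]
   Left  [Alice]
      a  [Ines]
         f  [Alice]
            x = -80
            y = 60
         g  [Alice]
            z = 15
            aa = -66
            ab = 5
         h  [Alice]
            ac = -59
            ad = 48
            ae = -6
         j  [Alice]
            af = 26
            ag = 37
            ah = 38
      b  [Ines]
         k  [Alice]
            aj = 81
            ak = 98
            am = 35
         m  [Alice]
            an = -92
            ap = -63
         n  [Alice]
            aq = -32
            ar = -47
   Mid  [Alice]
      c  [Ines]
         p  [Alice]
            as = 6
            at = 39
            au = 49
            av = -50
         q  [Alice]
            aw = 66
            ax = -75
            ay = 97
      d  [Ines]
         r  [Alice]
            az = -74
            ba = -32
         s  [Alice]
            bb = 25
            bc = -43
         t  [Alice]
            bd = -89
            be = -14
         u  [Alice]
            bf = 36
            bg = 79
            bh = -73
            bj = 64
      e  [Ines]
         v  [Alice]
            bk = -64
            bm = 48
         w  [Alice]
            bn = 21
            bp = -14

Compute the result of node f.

f (Alice): min(-80, 60) = -80

-80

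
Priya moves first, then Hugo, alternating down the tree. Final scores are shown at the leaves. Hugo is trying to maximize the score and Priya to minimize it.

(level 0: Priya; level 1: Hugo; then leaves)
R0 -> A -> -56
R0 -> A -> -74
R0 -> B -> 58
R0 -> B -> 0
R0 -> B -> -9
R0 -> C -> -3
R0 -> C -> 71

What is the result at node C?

C (Hugo): max(-3, 71) = 71

71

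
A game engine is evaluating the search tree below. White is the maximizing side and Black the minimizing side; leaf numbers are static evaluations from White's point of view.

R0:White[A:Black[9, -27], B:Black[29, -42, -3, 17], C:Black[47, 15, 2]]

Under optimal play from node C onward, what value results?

C (Black): min(47, 15, 2) = 2

2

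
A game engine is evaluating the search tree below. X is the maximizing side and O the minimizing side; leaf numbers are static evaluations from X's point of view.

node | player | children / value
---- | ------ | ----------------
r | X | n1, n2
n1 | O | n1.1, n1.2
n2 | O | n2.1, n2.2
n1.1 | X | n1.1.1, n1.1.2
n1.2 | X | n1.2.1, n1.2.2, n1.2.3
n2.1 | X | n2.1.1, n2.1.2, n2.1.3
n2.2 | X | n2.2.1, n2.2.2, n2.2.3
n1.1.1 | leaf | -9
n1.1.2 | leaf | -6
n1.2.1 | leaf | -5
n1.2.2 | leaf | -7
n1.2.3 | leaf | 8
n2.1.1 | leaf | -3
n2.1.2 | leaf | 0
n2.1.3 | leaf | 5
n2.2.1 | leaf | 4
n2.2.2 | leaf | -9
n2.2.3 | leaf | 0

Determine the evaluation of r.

n1.1 (X): max(-9, -6) = -6
n1.2 (X): max(-5, -7, 8) = 8
n1 (O): min(-6, 8) = -6
n2.1 (X): max(-3, 0, 5) = 5
n2.2 (X): max(4, -9, 0) = 4
n2 (O): min(5, 4) = 4
r (X): max(-6, 4) = 4

4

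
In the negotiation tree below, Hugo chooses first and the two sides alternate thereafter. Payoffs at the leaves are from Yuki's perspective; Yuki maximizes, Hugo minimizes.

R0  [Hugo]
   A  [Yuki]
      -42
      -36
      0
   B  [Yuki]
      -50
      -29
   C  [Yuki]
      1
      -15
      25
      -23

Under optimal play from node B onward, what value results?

B (Yuki): max(-50, -29) = -29

-29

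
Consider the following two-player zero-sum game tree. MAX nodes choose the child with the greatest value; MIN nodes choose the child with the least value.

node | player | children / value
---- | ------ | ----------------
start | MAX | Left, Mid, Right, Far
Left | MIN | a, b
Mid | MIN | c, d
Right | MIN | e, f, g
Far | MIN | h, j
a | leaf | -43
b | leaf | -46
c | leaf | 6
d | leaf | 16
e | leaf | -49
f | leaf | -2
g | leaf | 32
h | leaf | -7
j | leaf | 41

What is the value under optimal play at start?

6

Left (MIN): min(-43, -46) = -46
Mid (MIN): min(6, 16) = 6
Right (MIN): min(-49, -2, 32) = -49
Far (MIN): min(-7, 41) = -7
start (MAX): max(-46, 6, -49, -7) = 6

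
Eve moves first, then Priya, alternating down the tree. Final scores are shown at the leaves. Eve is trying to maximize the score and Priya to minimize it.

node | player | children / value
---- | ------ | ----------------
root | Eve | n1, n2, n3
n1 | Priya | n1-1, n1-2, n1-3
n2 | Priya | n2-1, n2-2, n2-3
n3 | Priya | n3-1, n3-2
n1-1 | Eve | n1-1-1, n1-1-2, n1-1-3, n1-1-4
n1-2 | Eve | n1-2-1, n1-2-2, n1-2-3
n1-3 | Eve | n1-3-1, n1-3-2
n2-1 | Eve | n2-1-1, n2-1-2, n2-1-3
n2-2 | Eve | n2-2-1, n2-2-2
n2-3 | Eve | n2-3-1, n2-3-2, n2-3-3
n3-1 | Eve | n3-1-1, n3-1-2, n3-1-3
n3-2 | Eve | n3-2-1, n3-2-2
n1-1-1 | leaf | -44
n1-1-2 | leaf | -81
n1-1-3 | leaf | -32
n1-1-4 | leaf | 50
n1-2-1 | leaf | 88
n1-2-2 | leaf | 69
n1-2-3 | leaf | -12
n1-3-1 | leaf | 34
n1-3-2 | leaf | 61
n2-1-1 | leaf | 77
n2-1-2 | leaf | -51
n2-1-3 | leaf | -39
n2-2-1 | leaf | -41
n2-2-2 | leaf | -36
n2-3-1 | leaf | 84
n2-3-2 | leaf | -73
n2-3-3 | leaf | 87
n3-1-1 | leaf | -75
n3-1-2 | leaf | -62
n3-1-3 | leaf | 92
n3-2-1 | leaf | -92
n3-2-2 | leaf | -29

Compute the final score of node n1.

n1-1 (Eve): max(-44, -81, -32, 50) = 50
n1-2 (Eve): max(88, 69, -12) = 88
n1-3 (Eve): max(34, 61) = 61
n1 (Priya): min(50, 88, 61) = 50

50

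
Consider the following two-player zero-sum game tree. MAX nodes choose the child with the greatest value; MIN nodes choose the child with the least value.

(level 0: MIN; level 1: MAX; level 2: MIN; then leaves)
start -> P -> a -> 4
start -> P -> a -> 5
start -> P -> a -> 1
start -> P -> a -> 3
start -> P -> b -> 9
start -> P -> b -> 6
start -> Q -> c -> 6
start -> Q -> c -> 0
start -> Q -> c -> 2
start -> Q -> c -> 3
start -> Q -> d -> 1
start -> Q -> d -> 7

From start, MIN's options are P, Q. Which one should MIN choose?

Q

a (MIN): min(4, 5, 1, 3) = 1
b (MIN): min(9, 6) = 6
P (MAX): max(1, 6) = 6
c (MIN): min(6, 0, 2, 3) = 0
d (MIN): min(1, 7) = 1
Q (MAX): max(0, 1) = 1
start (MIN): min(6, 1) = 1
MIN at start wants the lowest of {P=6, Q=1}, so chooses Q.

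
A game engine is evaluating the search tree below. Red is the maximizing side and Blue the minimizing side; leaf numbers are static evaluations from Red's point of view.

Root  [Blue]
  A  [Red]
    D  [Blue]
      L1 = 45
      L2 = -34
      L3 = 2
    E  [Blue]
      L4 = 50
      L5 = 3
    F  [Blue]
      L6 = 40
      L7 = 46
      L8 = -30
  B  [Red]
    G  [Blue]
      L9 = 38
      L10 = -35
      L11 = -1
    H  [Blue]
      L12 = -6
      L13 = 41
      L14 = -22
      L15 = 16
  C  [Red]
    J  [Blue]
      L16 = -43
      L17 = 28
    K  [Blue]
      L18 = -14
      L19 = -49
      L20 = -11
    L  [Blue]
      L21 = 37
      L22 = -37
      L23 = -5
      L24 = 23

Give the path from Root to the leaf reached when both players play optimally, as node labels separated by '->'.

Root -> C -> L -> L22

D (Blue): min(45, -34, 2) = -34
E (Blue): min(50, 3) = 3
F (Blue): min(40, 46, -30) = -30
A (Red): max(-34, 3, -30) = 3
G (Blue): min(38, -35, -1) = -35
H (Blue): min(-6, 41, -22, 16) = -22
B (Red): max(-35, -22) = -22
J (Blue): min(-43, 28) = -43
K (Blue): min(-14, -49, -11) = -49
L (Blue): min(37, -37, -5, 23) = -37
C (Red): max(-43, -49, -37) = -37
Root (Blue): min(3, -22, -37) = -37
At Root, Blue picks C (lowest: -37).
At C, Red picks L (highest: -37).
At L, Blue picks L22 (lowest: -37).
Terminal value -37.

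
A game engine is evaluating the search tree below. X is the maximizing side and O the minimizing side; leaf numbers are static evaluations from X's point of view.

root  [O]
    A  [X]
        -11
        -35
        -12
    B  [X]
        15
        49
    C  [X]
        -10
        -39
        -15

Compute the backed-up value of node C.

-10

C (X): max(-10, -39, -15) = -10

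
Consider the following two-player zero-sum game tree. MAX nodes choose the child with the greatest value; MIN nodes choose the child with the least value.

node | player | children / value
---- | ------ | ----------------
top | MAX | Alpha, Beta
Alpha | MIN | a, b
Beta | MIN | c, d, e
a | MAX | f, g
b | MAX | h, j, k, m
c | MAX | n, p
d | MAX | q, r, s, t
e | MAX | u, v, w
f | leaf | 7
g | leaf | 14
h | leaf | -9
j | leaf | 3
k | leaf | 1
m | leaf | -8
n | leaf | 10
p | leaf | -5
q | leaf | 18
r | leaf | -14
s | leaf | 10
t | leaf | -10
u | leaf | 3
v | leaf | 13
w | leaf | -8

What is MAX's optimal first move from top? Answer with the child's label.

Beta

a (MAX): max(7, 14) = 14
b (MAX): max(-9, 3, 1, -8) = 3
Alpha (MIN): min(14, 3) = 3
c (MAX): max(10, -5) = 10
d (MAX): max(18, -14, 10, -10) = 18
e (MAX): max(3, 13, -8) = 13
Beta (MIN): min(10, 18, 13) = 10
top (MAX): max(3, 10) = 10
MAX at top wants the highest of {Alpha=3, Beta=10}, so chooses Beta.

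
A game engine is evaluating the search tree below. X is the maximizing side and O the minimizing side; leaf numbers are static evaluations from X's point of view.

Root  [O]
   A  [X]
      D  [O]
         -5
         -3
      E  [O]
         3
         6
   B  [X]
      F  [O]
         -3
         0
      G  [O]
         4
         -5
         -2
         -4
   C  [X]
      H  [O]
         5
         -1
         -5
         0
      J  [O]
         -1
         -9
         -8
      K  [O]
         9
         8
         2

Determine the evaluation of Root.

D (O): min(-5, -3) = -5
E (O): min(3, 6) = 3
A (X): max(-5, 3) = 3
F (O): min(-3, 0) = -3
G (O): min(4, -5, -2, -4) = -5
B (X): max(-3, -5) = -3
H (O): min(5, -1, -5, 0) = -5
J (O): min(-1, -9, -8) = -9
K (O): min(9, 8, 2) = 2
C (X): max(-5, -9, 2) = 2
Root (O): min(3, -3, 2) = -3

-3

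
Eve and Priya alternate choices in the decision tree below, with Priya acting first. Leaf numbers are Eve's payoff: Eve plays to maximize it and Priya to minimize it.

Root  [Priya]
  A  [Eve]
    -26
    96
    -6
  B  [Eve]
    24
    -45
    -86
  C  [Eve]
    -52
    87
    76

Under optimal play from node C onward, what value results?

87

C (Eve): max(-52, 87, 76) = 87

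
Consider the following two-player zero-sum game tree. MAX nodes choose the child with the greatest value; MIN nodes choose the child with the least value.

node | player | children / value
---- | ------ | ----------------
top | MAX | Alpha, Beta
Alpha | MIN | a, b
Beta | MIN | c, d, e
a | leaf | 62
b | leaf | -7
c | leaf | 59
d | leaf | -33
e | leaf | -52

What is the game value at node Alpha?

Alpha (MIN): min(62, -7) = -7

-7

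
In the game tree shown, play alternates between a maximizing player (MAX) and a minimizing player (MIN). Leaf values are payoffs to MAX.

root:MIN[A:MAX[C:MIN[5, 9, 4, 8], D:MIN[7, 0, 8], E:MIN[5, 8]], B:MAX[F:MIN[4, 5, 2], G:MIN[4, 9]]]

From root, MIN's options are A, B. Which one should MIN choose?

C (MIN): min(5, 9, 4, 8) = 4
D (MIN): min(7, 0, 8) = 0
E (MIN): min(5, 8) = 5
A (MAX): max(4, 0, 5) = 5
F (MIN): min(4, 5, 2) = 2
G (MIN): min(4, 9) = 4
B (MAX): max(2, 4) = 4
root (MIN): min(5, 4) = 4
MIN at root wants the lowest of {A=5, B=4}, so chooses B.

B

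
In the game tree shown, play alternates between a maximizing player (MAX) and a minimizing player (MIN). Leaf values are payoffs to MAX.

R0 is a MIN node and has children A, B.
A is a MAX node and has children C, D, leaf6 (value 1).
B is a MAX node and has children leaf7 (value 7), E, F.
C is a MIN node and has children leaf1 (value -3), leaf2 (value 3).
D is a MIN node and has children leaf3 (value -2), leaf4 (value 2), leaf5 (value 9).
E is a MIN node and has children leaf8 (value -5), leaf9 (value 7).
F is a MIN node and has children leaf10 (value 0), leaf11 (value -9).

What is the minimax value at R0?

1

C (MIN): min(-3, 3) = -3
D (MIN): min(-2, 2, 9) = -2
A (MAX): max(-3, -2, 1) = 1
E (MIN): min(-5, 7) = -5
F (MIN): min(0, -9) = -9
B (MAX): max(7, -5, -9) = 7
R0 (MIN): min(1, 7) = 1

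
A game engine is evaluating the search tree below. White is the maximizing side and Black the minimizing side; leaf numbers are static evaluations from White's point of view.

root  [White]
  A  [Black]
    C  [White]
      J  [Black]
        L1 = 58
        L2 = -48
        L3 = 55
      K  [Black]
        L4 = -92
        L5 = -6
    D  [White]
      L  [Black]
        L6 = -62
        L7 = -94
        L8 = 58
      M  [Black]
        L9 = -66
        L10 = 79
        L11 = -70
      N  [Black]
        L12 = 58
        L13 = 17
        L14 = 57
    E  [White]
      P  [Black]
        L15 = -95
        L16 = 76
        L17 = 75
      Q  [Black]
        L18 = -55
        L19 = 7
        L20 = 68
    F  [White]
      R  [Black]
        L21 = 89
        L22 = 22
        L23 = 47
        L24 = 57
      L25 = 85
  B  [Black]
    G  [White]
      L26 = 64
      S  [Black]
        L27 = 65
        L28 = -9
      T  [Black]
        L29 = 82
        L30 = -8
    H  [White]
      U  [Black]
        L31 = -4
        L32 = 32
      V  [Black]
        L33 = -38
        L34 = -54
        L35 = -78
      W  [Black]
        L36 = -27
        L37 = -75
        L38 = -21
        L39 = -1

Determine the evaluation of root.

J (Black): min(58, -48, 55) = -48
K (Black): min(-92, -6) = -92
C (White): max(-48, -92) = -48
L (Black): min(-62, -94, 58) = -94
M (Black): min(-66, 79, -70) = -70
N (Black): min(58, 17, 57) = 17
D (White): max(-94, -70, 17) = 17
P (Black): min(-95, 76, 75) = -95
Q (Black): min(-55, 7, 68) = -55
E (White): max(-95, -55) = -55
R (Black): min(89, 22, 47, 57) = 22
F (White): max(22, 85) = 85
A (Black): min(-48, 17, -55, 85) = -55
S (Black): min(65, -9) = -9
T (Black): min(82, -8) = -8
G (White): max(64, -9, -8) = 64
U (Black): min(-4, 32) = -4
V (Black): min(-38, -54, -78) = -78
W (Black): min(-27, -75, -21, -1) = -75
H (White): max(-4, -78, -75) = -4
B (Black): min(64, -4) = -4
root (White): max(-55, -4) = -4

-4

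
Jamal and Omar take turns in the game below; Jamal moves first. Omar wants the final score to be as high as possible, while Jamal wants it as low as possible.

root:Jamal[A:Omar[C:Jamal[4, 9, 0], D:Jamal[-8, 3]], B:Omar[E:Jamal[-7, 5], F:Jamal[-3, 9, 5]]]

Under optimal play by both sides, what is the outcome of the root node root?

C (Jamal): min(4, 9, 0) = 0
D (Jamal): min(-8, 3) = -8
A (Omar): max(0, -8) = 0
E (Jamal): min(-7, 5) = -7
F (Jamal): min(-3, 9, 5) = -3
B (Omar): max(-7, -3) = -3
root (Jamal): min(0, -3) = -3

-3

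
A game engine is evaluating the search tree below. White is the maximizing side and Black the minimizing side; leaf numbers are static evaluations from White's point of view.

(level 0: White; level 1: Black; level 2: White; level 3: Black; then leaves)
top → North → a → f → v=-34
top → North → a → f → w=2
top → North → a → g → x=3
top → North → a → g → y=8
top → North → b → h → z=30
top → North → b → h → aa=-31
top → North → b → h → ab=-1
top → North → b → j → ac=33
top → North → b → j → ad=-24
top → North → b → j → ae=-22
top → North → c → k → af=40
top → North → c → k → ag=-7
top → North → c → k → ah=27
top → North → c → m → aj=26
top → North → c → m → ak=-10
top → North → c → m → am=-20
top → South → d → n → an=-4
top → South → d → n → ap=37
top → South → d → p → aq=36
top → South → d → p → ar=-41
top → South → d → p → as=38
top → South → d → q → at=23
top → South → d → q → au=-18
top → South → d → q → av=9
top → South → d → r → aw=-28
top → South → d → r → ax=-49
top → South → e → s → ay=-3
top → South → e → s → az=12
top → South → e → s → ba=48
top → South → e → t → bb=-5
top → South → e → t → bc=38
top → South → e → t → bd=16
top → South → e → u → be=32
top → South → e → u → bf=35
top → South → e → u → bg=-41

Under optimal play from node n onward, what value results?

-4

n (Black): min(-4, 37) = -4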